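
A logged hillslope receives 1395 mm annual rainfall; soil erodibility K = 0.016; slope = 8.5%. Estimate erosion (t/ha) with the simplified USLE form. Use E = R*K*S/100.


Formula: E = R * K * S / 100  (simplified USLE)
R * K = 1395 * 0.016 = 22.32
E = 22.32 * 8.5 / 100 = 1.9 t/ha

1.9


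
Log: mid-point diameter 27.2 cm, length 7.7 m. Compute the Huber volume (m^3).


Huber: V = Am * L,  Am = pi*(Dm/200)^2
Am = pi*(27.2/200)^2 = 0.058107 m^2
V = 0.058107*7.7 = 0.4474 m^3

0.4474


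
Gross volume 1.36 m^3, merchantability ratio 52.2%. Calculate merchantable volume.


Formula: MV = V_total * (merchantable_pct / 100)
Merchantable fraction = 52.2% / 100 = 0.522
MV = 1.36 m^3 * 0.522 = 0.71 m^3

0.71


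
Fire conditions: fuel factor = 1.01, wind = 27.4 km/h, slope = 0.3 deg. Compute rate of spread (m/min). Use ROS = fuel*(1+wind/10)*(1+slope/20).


Formula: ROS = fuel * (1 + wind/10) * (1 + slope/20)
Wind factor = 1 + 27.4/10 = 3.74
Slope factor = 1 + 0.3/20 = 1.015
ROS = 1.01 * 3.74 * 1.015 = 3.83 m/min

3.83


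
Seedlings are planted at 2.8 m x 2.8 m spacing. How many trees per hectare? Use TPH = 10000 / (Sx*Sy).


Formula: TPH = 10000 m^2/ha / (spacing_x * spacing_y)
Area per tree = 2.8 m * 2.8 m = 7.84 m^2
TPH = 10000 / 7.84 = 1276 trees/ha

1276


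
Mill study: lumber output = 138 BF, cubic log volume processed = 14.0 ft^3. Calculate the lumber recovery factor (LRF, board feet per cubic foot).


Formula: LRF = Lumber Output (BF) / Log Input (ft^3)
LRF = 138 BF / 14.0 ft^3
LRF = 9.86 BF/ft^3

9.86


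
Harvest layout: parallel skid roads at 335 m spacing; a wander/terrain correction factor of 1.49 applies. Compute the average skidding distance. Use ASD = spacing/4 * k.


Formula: ASD = (spacing / 4) * correction
Uncorrected distance = spacing / 4 = 335 / 4 = 83.75 m
ASD = 83.75 * 1.49 = 125 m

125


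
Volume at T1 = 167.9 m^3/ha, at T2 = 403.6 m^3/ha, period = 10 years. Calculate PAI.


Formula: PAI = (V_T2 - V_T1) / (T2 - T1)
Volume increment = 403.6 - 167.9 = 235.7 m^3/ha
PAI = 235.7 / 10 = 23.57 m^3/ha/year

23.57


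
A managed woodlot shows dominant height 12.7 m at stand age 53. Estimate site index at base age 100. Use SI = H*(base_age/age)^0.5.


Formula: SI = H_dom * (base_age / age)^0.5
Age ratio = 100 / 53 = 1.88679
sqrt(age_ratio) = 1.37361
SI = 12.7 * 1.37361 = 17.4 m

17.4


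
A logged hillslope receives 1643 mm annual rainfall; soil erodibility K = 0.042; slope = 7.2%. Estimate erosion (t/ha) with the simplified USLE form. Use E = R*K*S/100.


Formula: E = R * K * S / 100  (simplified USLE)
R * K = 1643 * 0.042 = 69.006
E = 69.006 * 7.2 / 100 = 4.97 t/ha

4.97


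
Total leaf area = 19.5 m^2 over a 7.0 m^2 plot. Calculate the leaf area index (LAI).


Formula: LAI = total leaf area / ground area  (dimensionless)
LAI = 19.5 m^2 / 7.0 m^2
LAI = 2.79

2.79


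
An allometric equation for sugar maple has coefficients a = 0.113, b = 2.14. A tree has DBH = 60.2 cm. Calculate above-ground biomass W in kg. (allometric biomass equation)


Formula: W = a * DBH^b  (allometric power law)
DBH^b = 60.2^2.14 = 6431.8586
W = 0.113 * 6431.8586 = 726.8 kg

726.8


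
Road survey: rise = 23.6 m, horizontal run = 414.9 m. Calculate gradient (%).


Formula: Gradient = rise / run * 100
Gradient = 23.6 / 414.9 * 100 = 5.7%

5.7


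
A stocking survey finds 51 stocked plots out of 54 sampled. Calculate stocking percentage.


Formula: Stocking % = stocked plots / total plots * 100
Stocking = 51 / 54 * 100
Stocking = 0.9444 * 100 = 94.4%

94.4


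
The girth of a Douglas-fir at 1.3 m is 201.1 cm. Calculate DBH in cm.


Formula: DBH = C / pi
DBH = 201.1 / pi
pi = 3.14159...
DBH = 64.0 cm

64.0


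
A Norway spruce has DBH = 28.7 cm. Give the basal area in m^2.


Formula: BA = pi * (DBH/2)^2 / 10000  (cm^2 to m^2)
Radius = DBH/2 = 28.7/2 = 14.35 cm
BA = pi * 14.35^2 / 10000
   = 646.9246 cm^2 / 10000
   = 0.0647 m^2

0.0647


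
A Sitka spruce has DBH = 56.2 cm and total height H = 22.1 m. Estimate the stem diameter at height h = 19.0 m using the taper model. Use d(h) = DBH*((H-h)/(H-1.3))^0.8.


Taper: d(h) = DBH * ((H - h) / (H - 1.3))^0.8
Numerator = H - h = 22.1 - 19.0 = 3.1 m
Denominator = H - 1.3 = 22.1 - 1.3 = 20.8 m
Ratio = 3.1 / 20.8 = 0.14904
d = 56.2 * 0.14904^0.8 = 12.3 cm

12.3


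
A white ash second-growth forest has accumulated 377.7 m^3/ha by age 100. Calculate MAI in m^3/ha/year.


Formula: MAI = Total Volume / Stand Age
MAI = 377.7 m^3/ha / 100 years
MAI = 3.78 m^3/ha/year

3.78


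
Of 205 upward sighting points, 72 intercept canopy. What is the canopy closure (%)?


Formula: Canopy closure = covered points / total points * 100
Closure = 72 / 205 * 100
Closure = 0.3512 * 100 = 35.1%

35.1


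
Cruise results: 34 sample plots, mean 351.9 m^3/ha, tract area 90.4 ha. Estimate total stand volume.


Formula: Total Volume = Mean Volume per ha * Total Area
Total Volume = 351.9 m^3/ha * 90.4 ha
Total Volume = 31812 m^3

31812


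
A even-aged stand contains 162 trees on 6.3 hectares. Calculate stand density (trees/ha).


Formula: Stand Density = N_trees / Area_ha
Density = 162 trees / 6.3 ha
Density = 26 trees/ha

26


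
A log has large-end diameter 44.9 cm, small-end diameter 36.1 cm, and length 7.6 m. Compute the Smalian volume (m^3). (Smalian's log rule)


Smalian: V = (A1 + A2)/2 * L,  A = pi*(D/200)^2
A1 = pi*(44.9/200)^2 = 0.158337 m^2
A2 = pi*(36.1/200)^2 = 0.102354 m^2
V = (0.158337+0.102354)/2*7.6 = 0.9906 m^3

0.9906


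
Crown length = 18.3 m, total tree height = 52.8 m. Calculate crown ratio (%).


Formula: Crown Ratio = (Crown Length / Total Height) * 100
CR = (18.3 m / 52.8 m) * 100
CR = 0.3466 * 100 = 34.7%

34.7


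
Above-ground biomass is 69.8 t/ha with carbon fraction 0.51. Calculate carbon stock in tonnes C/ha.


Formula: Carbon Stock = Biomass * Carbon Fraction
C = 69.8 t/ha * 0.51
C = 35.6 t C/ha

35.6


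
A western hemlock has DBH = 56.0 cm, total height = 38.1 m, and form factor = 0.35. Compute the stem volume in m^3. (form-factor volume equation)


Formula: V = pi * (DBH/200)^2 * H * ff
Radius = DBH/200 = 56.0/200 = 0.28 m
Radius^2 = 0.28^2 = 0.0784 m^2
V = pi * 0.0784 * 38.1 * 0.35
V = 3.284 m^3

3.284


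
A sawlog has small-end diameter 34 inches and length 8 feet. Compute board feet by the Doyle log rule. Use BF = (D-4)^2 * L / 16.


Doyle: BF = (D - 4)^2 * L / 16
Adjusted diameter = 34 - 4 = 30 in
(D-4)^2 = 30^2 = 900
BF = 900 * 8 / 16 = 450 BF

450


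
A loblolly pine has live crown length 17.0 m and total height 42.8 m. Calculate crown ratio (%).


Formula: Crown Ratio = (Crown Length / Total Height) * 100
CR = (17.0 m / 42.8 m) * 100
CR = 0.3972 * 100 = 39.7%

39.7


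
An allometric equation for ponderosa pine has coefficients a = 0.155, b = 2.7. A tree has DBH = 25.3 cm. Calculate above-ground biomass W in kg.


Formula: W = a * DBH^b  (allometric power law)
DBH^b = 25.3^2.7 = 6143.635
W = 0.155 * 6143.635 = 952.3 kg

952.3


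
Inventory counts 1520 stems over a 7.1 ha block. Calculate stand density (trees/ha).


Formula: Stand Density = N_trees / Area_ha
Density = 1520 trees / 7.1 ha
Density = 214 trees/ha

214


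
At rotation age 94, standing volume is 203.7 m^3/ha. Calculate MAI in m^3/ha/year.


Formula: MAI = Total Volume / Stand Age
MAI = 203.7 m^3/ha / 94 years
MAI = 2.17 m^3/ha/year

2.17


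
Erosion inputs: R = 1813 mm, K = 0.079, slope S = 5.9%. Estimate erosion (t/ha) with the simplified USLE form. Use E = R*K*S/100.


Formula: E = R * K * S / 100  (simplified USLE)
R * K = 1813 * 0.079 = 143.227
E = 143.227 * 5.9 / 100 = 8.45 t/ha

8.45


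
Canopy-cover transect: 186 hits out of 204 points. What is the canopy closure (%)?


Formula: Canopy closure = covered points / total points * 100
Closure = 186 / 204 * 100
Closure = 0.9118 * 100 = 91.2%

91.2


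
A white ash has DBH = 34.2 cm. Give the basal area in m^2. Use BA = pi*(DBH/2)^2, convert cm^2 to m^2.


Formula: BA = pi * (DBH/2)^2 / 10000  (cm^2 to m^2)
Radius = DBH/2 = 34.2/2 = 17.1 cm
BA = pi * 17.1^2 / 10000
   = 918.6331 cm^2 / 10000
   = 0.0919 m^2

0.0919


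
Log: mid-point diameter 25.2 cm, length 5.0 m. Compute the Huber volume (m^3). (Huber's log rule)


Huber: V = Am * L,  Am = pi*(Dm/200)^2
Am = pi*(25.2/200)^2 = 0.049876 m^2
V = 0.049876*5.0 = 0.2494 m^3

0.2494


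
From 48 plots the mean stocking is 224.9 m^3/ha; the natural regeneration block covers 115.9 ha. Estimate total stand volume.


Formula: Total Volume = Mean Volume per ha * Total Area
Total Volume = 224.9 m^3/ha * 115.9 ha
Total Volume = 26066 m^3

26066


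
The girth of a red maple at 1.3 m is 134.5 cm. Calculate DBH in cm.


Formula: DBH = C / pi
DBH = 134.5 / pi
pi = 3.14159...
DBH = 42.8 cm

42.8


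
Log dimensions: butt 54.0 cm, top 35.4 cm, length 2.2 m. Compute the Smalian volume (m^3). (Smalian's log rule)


Smalian: V = (A1 + A2)/2 * L,  A = pi*(D/200)^2
A1 = pi*(54.0/200)^2 = 0.229022 m^2
A2 = pi*(35.4/200)^2 = 0.098423 m^2
V = (0.229022+0.098423)/2*2.2 = 0.3602 m^3

0.3602


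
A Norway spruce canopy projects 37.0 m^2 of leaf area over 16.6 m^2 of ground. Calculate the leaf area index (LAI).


Formula: LAI = total leaf area / ground area  (dimensionless)
LAI = 37.0 m^2 / 16.6 m^2
LAI = 2.23

2.23


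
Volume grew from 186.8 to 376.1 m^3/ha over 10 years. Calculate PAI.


Formula: PAI = (V_T2 - V_T1) / (T2 - T1)
Volume increment = 376.1 - 186.8 = 189.3 m^3/ha
PAI = 189.3 / 10 = 18.93 m^3/ha/year

18.93


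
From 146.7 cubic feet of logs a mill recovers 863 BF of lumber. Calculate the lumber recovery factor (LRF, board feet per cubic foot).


Formula: LRF = Lumber Output (BF) / Log Input (ft^3)
LRF = 863 BF / 146.7 ft^3
LRF = 5.88 BF/ft^3

5.88


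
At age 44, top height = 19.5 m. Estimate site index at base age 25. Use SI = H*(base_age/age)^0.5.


Formula: SI = H_dom * (base_age / age)^0.5
Age ratio = 25 / 44 = 0.56818
sqrt(age_ratio) = 0.75378
SI = 19.5 * 0.75378 = 14.7 m

14.7


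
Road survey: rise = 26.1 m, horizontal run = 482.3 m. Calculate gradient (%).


Formula: Gradient = rise / run * 100
Gradient = 26.1 / 482.3 * 100 = 5.4%

5.4


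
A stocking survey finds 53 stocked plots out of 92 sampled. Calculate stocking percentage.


Formula: Stocking % = stocked plots / total plots * 100
Stocking = 53 / 92 * 100
Stocking = 0.5761 * 100 = 57.6%

57.6


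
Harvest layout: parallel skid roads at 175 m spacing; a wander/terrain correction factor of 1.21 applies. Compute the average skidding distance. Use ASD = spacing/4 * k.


Formula: ASD = (spacing / 4) * correction
Uncorrected distance = spacing / 4 = 175 / 4 = 43.75 m
ASD = 43.75 * 1.21 = 53 m

53


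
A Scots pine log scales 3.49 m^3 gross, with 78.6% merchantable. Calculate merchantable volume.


Formula: MV = V_total * (merchantable_pct / 100)
Merchantable fraction = 78.6% / 100 = 0.786
MV = 3.49 m^3 * 0.786 = 2.743 m^3

2.743


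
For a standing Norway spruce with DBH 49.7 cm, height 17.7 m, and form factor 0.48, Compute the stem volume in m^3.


Formula: V = pi * (DBH/200)^2 * H * ff
Radius = DBH/200 = 49.7/200 = 0.2485 m
Radius^2 = 0.2485^2 = 0.06175225 m^2
V = pi * 0.06175225 * 17.7 * 0.48
V = 1.648 m^3

1.648


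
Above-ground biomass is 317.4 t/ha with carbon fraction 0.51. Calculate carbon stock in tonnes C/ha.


Formula: Carbon Stock = Biomass * Carbon Fraction
C = 317.4 t/ha * 0.51
C = 161.9 t C/ha

161.9


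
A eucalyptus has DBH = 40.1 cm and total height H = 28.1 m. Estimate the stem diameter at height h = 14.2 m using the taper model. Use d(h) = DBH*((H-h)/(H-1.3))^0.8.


Taper: d(h) = DBH * ((H - h) / (H - 1.3))^0.8
Numerator = H - h = 28.1 - 14.2 = 13.9 m
Denominator = H - 1.3 = 28.1 - 1.3 = 26.8 m
Ratio = 13.9 / 26.8 = 0.51866
d = 40.1 * 0.51866^0.8 = 23.7 cm

23.7


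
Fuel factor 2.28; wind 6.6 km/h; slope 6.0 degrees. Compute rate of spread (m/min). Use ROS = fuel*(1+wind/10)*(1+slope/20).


Formula: ROS = fuel * (1 + wind/10) * (1 + slope/20)
Wind factor = 1 + 6.6/10 = 1.66
Slope factor = 1 + 6.0/20 = 1.3
ROS = 2.28 * 1.66 * 1.3 = 4.92 m/min

4.92


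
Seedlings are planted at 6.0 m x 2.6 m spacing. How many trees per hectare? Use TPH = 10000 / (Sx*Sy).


Formula: TPH = 10000 m^2/ha / (spacing_x * spacing_y)
Area per tree = 6.0 m * 2.6 m = 15.6 m^2
TPH = 10000 / 15.6 = 641 trees/ha

641


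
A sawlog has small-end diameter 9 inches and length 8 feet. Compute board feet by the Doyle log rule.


Doyle: BF = (D - 4)^2 * L / 16
Adjusted diameter = 9 - 4 = 5 in
(D-4)^2 = 5^2 = 25
BF = 25 * 8 / 16 = 13 BF

13


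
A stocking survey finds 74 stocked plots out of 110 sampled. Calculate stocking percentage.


Formula: Stocking % = stocked plots / total plots * 100
Stocking = 74 / 110 * 100
Stocking = 0.6727 * 100 = 67.3%

67.3


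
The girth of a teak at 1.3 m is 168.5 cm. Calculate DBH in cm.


Formula: DBH = C / pi
DBH = 168.5 / pi
pi = 3.14159...
DBH = 53.6 cm

53.6


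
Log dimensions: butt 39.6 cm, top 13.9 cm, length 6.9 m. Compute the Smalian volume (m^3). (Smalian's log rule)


Smalian: V = (A1 + A2)/2 * L,  A = pi*(D/200)^2
A1 = pi*(39.6/200)^2 = 0.123163 m^2
A2 = pi*(13.9/200)^2 = 0.015175 m^2
V = (0.123163+0.015175)/2*6.9 = 0.4773 m^3

0.4773


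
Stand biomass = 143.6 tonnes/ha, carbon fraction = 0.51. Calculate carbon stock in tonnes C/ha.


Formula: Carbon Stock = Biomass * Carbon Fraction
C = 143.6 t/ha * 0.51
C = 73.2 t C/ha

73.2


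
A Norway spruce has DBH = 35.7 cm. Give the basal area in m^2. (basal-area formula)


Formula: BA = pi * (DBH/2)^2 / 10000  (cm^2 to m^2)
Radius = DBH/2 = 35.7/2 = 17.85 cm
BA = pi * 17.85^2 / 10000
   = 1000.9821 cm^2 / 10000
   = 0.1001 m^2

0.1001


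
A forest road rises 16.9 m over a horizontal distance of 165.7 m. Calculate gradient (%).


Formula: Gradient = rise / run * 100
Gradient = 16.9 / 165.7 * 100 = 10.2%

10.2


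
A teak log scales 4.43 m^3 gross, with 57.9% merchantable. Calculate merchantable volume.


Formula: MV = V_total * (merchantable_pct / 100)
Merchantable fraction = 57.9% / 100 = 0.579
MV = 4.43 m^3 * 0.579 = 2.565 m^3

2.565


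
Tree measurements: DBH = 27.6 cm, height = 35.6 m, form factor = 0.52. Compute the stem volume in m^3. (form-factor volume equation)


Formula: V = pi * (DBH/200)^2 * H * ff
Radius = DBH/200 = 27.6/200 = 0.138 m
Radius^2 = 0.138^2 = 0.019044 m^2
V = pi * 0.019044 * 35.6 * 0.52
V = 1.108 m^3

1.108


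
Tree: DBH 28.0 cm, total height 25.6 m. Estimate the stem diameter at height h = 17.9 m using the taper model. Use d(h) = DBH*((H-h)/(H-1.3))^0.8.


Taper: d(h) = DBH * ((H - h) / (H - 1.3))^0.8
Numerator = H - h = 25.6 - 17.9 = 7.7 m
Denominator = H - 1.3 = 25.6 - 1.3 = 24.3 m
Ratio = 7.7 / 24.3 = 0.31687
d = 28.0 * 0.31687^0.8 = 11.2 cm

11.2


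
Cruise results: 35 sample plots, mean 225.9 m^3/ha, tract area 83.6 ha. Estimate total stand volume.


Formula: Total Volume = Mean Volume per ha * Total Area
Total Volume = 225.9 m^3/ha * 83.6 ha
Total Volume = 18885 m^3

18885


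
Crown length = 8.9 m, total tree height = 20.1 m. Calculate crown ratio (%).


Formula: Crown Ratio = (Crown Length / Total Height) * 100
CR = (8.9 m / 20.1 m) * 100
CR = 0.4428 * 100 = 44.3%

44.3


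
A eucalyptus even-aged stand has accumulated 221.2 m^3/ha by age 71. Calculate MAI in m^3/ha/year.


Formula: MAI = Total Volume / Stand Age
MAI = 221.2 m^3/ha / 71 years
MAI = 3.12 m^3/ha/year

3.12


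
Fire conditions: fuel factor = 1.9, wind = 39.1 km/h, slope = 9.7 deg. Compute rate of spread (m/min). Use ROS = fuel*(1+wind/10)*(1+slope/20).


Formula: ROS = fuel * (1 + wind/10) * (1 + slope/20)
Wind factor = 1 + 39.1/10 = 4.91
Slope factor = 1 + 9.7/20 = 1.485
ROS = 1.9 * 4.91 * 1.485 = 13.85 m/min

13.85


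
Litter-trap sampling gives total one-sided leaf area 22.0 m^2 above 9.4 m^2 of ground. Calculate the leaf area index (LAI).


Formula: LAI = total leaf area / ground area  (dimensionless)
LAI = 22.0 m^2 / 9.4 m^2
LAI = 2.34

2.34


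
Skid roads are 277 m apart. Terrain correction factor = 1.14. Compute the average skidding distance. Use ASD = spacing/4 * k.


Formula: ASD = (spacing / 4) * correction
Uncorrected distance = spacing / 4 = 277 / 4 = 69.25 m
ASD = 69.25 * 1.14 = 79 m

79


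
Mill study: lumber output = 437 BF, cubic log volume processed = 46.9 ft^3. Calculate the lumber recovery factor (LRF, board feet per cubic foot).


Formula: LRF = Lumber Output (BF) / Log Input (ft^3)
LRF = 437 BF / 46.9 ft^3
LRF = 9.32 BF/ft^3

9.32


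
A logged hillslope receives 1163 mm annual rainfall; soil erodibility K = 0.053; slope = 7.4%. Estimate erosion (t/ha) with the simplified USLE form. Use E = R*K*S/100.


Formula: E = R * K * S / 100  (simplified USLE)
R * K = 1163 * 0.053 = 61.639
E = 61.639 * 7.4 / 100 = 4.56 t/ha

4.56


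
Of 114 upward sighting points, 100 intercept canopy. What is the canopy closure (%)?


Formula: Canopy closure = covered points / total points * 100
Closure = 100 / 114 * 100
Closure = 0.8772 * 100 = 87.7%

87.7


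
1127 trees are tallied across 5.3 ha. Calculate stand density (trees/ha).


Formula: Stand Density = N_trees / Area_ha
Density = 1127 trees / 5.3 ha
Density = 213 trees/ha

213


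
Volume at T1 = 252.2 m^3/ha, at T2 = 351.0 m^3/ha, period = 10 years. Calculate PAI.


Formula: PAI = (V_T2 - V_T1) / (T2 - T1)
Volume increment = 351.0 - 252.2 = 98.8 m^3/ha
PAI = 98.8 / 10 = 9.88 m^3/ha/year

9.88


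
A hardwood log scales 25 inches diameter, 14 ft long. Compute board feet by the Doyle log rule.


Doyle: BF = (D - 4)^2 * L / 16
Adjusted diameter = 25 - 4 = 21 in
(D-4)^2 = 21^2 = 441
BF = 441 * 14 / 16 = 386 BF

386


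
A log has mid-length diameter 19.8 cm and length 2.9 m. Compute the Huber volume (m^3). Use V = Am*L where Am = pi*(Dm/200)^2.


Huber: V = Am * L,  Am = pi*(Dm/200)^2
Am = pi*(19.8/200)^2 = 0.030791 m^2
V = 0.030791*2.9 = 0.0893 m^3

0.0893


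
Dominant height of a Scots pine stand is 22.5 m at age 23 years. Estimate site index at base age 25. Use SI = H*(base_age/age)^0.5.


Formula: SI = H_dom * (base_age / age)^0.5
Age ratio = 25 / 23 = 1.08696
sqrt(age_ratio) = 1.04257
SI = 22.5 * 1.04257 = 23.5 m

23.5


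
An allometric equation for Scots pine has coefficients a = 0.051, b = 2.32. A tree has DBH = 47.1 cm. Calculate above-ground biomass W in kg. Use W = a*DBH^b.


Formula: W = a * DBH^b  (allometric power law)
DBH^b = 47.1^2.32 = 7610.4179
W = 0.051 * 7610.4179 = 388.1 kg

388.1


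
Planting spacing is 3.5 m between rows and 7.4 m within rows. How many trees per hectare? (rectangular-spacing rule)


Formula: TPH = 10000 m^2/ha / (spacing_x * spacing_y)
Area per tree = 3.5 m * 7.4 m = 25.9 m^2
TPH = 10000 / 25.9 = 386 trees/ha

386


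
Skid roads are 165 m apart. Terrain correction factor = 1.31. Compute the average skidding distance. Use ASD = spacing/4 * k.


Formula: ASD = (spacing / 4) * correction
Uncorrected distance = spacing / 4 = 165 / 4 = 41.25 m
ASD = 41.25 * 1.31 = 54 m

54


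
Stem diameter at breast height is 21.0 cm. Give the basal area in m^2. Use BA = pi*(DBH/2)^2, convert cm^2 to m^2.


Formula: BA = pi * (DBH/2)^2 / 10000  (cm^2 to m^2)
Radius = DBH/2 = 21.0/2 = 10.5 cm
BA = pi * 10.5^2 / 10000
   = 346.3606 cm^2 / 10000
   = 0.0346 m^2

0.0346


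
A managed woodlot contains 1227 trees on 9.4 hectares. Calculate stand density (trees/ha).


Formula: Stand Density = N_trees / Area_ha
Density = 1227 trees / 9.4 ha
Density = 131 trees/ha

131


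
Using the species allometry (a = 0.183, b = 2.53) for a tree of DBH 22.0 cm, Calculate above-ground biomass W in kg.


Formula: W = a * DBH^b  (allometric power law)
DBH^b = 22.0^2.53 = 2490.7457
W = 0.183 * 2490.7457 = 455.8 kg

455.8


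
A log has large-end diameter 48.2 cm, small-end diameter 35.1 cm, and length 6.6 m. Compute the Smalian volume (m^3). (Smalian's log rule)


Smalian: V = (A1 + A2)/2 * L,  A = pi*(D/200)^2
A1 = pi*(48.2/200)^2 = 0.182467 m^2
A2 = pi*(35.1/200)^2 = 0.096762 m^2
V = (0.182467+0.096762)/2*6.6 = 0.9215 m^3

0.9215


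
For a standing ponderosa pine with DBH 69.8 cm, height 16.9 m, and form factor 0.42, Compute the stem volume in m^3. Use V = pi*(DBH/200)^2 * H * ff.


Formula: V = pi * (DBH/200)^2 * H * ff
Radius = DBH/200 = 69.8/200 = 0.349 m
Radius^2 = 0.349^2 = 0.121801 m^2
V = pi * 0.121801 * 16.9 * 0.42
V = 2.716 m^3

2.716


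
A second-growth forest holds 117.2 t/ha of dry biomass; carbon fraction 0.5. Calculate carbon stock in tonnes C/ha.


Formula: Carbon Stock = Biomass * Carbon Fraction
C = 117.2 t/ha * 0.5
C = 58.6 t C/ha

58.6


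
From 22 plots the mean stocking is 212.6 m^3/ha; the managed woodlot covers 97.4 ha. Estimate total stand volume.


Formula: Total Volume = Mean Volume per ha * Total Area
Total Volume = 212.6 m^3/ha * 97.4 ha
Total Volume = 20707 m^3

20707


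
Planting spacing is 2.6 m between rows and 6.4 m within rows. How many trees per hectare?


Formula: TPH = 10000 m^2/ha / (spacing_x * spacing_y)
Area per tree = 2.6 m * 6.4 m = 16.64 m^2
TPH = 10000 / 16.64 = 601 trees/ha

601


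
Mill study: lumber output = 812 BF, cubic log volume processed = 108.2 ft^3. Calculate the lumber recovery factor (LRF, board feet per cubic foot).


Formula: LRF = Lumber Output (BF) / Log Input (ft^3)
LRF = 812 BF / 108.2 ft^3
LRF = 7.5 BF/ft^3

7.5


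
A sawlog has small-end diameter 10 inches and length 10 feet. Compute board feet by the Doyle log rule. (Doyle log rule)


Doyle: BF = (D - 4)^2 * L / 16
Adjusted diameter = 10 - 4 = 6 in
(D-4)^2 = 6^2 = 36
BF = 36 * 10 / 16 = 23 BF

23


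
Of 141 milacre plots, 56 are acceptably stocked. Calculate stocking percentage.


Formula: Stocking % = stocked plots / total plots * 100
Stocking = 56 / 141 * 100
Stocking = 0.3972 * 100 = 39.7%

39.7


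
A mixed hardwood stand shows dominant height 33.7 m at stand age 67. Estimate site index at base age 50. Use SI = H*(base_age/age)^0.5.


Formula: SI = H_dom * (base_age / age)^0.5
Age ratio = 50 / 67 = 0.74627
sqrt(age_ratio) = 0.86387
SI = 33.7 * 0.86387 = 29.1 m

29.1


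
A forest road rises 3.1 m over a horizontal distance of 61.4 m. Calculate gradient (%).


Formula: Gradient = rise / run * 100
Gradient = 3.1 / 61.4 * 100 = 5.0%

5.0


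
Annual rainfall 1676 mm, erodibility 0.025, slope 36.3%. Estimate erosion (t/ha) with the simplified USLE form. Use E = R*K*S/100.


Formula: E = R * K * S / 100  (simplified USLE)
R * K = 1676 * 0.025 = 41.9
E = 41.9 * 36.3 / 100 = 15.21 t/ha

15.21


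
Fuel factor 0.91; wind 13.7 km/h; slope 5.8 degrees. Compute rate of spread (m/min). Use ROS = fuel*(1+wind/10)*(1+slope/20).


Formula: ROS = fuel * (1 + wind/10) * (1 + slope/20)
Wind factor = 1 + 13.7/10 = 2.37
Slope factor = 1 + 5.8/20 = 1.29
ROS = 0.91 * 2.37 * 1.29 = 2.78 m/min

2.78


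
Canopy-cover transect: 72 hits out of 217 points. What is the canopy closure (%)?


Formula: Canopy closure = covered points / total points * 100
Closure = 72 / 217 * 100
Closure = 0.3318 * 100 = 33.2%

33.2


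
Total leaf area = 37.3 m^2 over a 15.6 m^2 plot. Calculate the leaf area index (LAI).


Formula: LAI = total leaf area / ground area  (dimensionless)
LAI = 37.3 m^2 / 15.6 m^2
LAI = 2.39

2.39


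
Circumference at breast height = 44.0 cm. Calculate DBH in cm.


Formula: DBH = C / pi
DBH = 44.0 / pi
pi = 3.14159...
DBH = 14.0 cm

14.0


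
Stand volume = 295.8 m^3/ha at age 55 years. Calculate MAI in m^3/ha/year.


Formula: MAI = Total Volume / Stand Age
MAI = 295.8 m^3/ha / 55 years
MAI = 5.38 m^3/ha/year

5.38


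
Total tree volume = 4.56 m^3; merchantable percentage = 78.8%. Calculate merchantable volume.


Formula: MV = V_total * (merchantable_pct / 100)
Merchantable fraction = 78.8% / 100 = 0.788
MV = 4.56 m^3 * 0.788 = 3.593 m^3

3.593


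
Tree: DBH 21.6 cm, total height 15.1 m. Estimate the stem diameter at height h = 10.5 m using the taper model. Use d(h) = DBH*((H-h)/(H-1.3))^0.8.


Taper: d(h) = DBH * ((H - h) / (H - 1.3))^0.8
Numerator = H - h = 15.1 - 10.5 = 4.6 m
Denominator = H - 1.3 = 15.1 - 1.3 = 13.8 m
Ratio = 4.6 / 13.8 = 0.33333
d = 21.6 * 0.33333^0.8 = 9.0 cm

9.0


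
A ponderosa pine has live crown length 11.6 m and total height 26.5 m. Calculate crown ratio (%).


Formula: Crown Ratio = (Crown Length / Total Height) * 100
CR = (11.6 m / 26.5 m) * 100
CR = 0.4377 * 100 = 43.8%

43.8


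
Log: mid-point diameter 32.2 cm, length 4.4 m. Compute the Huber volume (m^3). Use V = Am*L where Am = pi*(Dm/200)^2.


Huber: V = Am * L,  Am = pi*(Dm/200)^2
Am = pi*(32.2/200)^2 = 0.081433 m^2
V = 0.081433*4.4 = 0.3583 m^3

0.3583


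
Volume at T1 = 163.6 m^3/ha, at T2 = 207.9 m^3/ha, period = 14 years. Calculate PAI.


Formula: PAI = (V_T2 - V_T1) / (T2 - T1)
Volume increment = 207.9 - 163.6 = 44.3 m^3/ha
PAI = 44.3 / 14 = 3.16 m^3/ha/year

3.16


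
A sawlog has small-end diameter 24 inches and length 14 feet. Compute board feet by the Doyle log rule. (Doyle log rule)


Doyle: BF = (D - 4)^2 * L / 16
Adjusted diameter = 24 - 4 = 20 in
(D-4)^2 = 20^2 = 400
BF = 400 * 14 / 16 = 350 BF

350


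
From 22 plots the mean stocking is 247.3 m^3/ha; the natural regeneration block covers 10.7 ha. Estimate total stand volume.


Formula: Total Volume = Mean Volume per ha * Total Area
Total Volume = 247.3 m^3/ha * 10.7 ha
Total Volume = 2646 m^3

2646


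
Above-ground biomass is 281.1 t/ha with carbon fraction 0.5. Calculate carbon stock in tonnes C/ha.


Formula: Carbon Stock = Biomass * Carbon Fraction
C = 281.1 t/ha * 0.5
C = 140.6 t C/ha

140.6


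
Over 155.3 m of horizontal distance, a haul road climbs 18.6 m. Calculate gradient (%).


Formula: Gradient = rise / run * 100
Gradient = 18.6 / 155.3 * 100 = 12.0%

12.0


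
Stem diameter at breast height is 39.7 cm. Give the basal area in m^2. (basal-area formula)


Formula: BA = pi * (DBH/2)^2 / 10000  (cm^2 to m^2)
Radius = DBH/2 = 39.7/2 = 19.85 cm
BA = pi * 19.85^2 / 10000
   = 1237.8582 cm^2 / 10000
   = 0.1238 m^2

0.1238


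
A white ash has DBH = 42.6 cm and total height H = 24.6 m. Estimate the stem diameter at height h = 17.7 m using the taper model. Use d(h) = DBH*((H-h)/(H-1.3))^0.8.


Taper: d(h) = DBH * ((H - h) / (H - 1.3))^0.8
Numerator = H - h = 24.6 - 17.7 = 6.9 m
Denominator = H - 1.3 = 24.6 - 1.3 = 23.3 m
Ratio = 6.9 / 23.3 = 0.29614
d = 42.6 * 0.29614^0.8 = 16.1 cm

16.1


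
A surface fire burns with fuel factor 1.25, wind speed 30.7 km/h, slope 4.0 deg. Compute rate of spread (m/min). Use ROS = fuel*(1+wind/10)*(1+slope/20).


Formula: ROS = fuel * (1 + wind/10) * (1 + slope/20)
Wind factor = 1 + 30.7/10 = 4.07
Slope factor = 1 + 4.0/20 = 1.2
ROS = 1.25 * 4.07 * 1.2 = 6.11 m/min

6.11


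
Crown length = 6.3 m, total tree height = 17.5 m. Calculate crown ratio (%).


Formula: Crown Ratio = (Crown Length / Total Height) * 100
CR = (6.3 m / 17.5 m) * 100
CR = 0.36 * 100 = 36.0%

36.0


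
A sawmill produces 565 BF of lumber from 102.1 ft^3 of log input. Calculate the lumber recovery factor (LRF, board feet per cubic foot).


Formula: LRF = Lumber Output (BF) / Log Input (ft^3)
LRF = 565 BF / 102.1 ft^3
LRF = 5.53 BF/ft^3

5.53


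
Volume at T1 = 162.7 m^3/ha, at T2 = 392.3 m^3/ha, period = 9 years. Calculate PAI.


Formula: PAI = (V_T2 - V_T1) / (T2 - T1)
Volume increment = 392.3 - 162.7 = 229.6 m^3/ha
PAI = 229.6 / 9 = 25.51 m^3/ha/year

25.51


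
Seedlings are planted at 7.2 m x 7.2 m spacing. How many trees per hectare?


Formula: TPH = 10000 m^2/ha / (spacing_x * spacing_y)
Area per tree = 7.2 m * 7.2 m = 51.84 m^2
TPH = 10000 / 51.84 = 193 trees/ha

193


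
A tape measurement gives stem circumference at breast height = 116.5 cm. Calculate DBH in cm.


Formula: DBH = C / pi
DBH = 116.5 / pi
pi = 3.14159...
DBH = 37.1 cm

37.1


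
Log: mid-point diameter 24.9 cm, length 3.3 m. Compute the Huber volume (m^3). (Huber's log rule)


Huber: V = Am * L,  Am = pi*(Dm/200)^2
Am = pi*(24.9/200)^2 = 0.048695 m^2
V = 0.048695*3.3 = 0.1607 m^3

0.1607


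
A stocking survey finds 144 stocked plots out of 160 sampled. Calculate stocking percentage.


Formula: Stocking % = stocked plots / total plots * 100
Stocking = 144 / 160 * 100
Stocking = 0.9 * 100 = 90.0%

90.0


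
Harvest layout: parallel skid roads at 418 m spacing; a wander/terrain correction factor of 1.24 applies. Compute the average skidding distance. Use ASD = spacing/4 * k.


Formula: ASD = (spacing / 4) * correction
Uncorrected distance = spacing / 4 = 418 / 4 = 104.5 m
ASD = 104.5 * 1.24 = 130 m

130


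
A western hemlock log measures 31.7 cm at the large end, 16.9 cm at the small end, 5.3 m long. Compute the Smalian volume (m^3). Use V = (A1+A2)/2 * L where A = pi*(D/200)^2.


Smalian: V = (A1 + A2)/2 * L,  A = pi*(D/200)^2
A1 = pi*(31.7/200)^2 = 0.078924 m^2
A2 = pi*(16.9/200)^2 = 0.022432 m^2
V = (0.078924+0.022432)/2*5.3 = 0.2686 m^3

0.2686


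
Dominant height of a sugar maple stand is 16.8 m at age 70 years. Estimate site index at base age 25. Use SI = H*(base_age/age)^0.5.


Formula: SI = H_dom * (base_age / age)^0.5
Age ratio = 25 / 70 = 0.35714
sqrt(age_ratio) = 0.59761
SI = 16.8 * 0.59761 = 10.0 m

10.0


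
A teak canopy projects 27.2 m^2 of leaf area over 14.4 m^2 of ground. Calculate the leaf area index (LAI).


Formula: LAI = total leaf area / ground area  (dimensionless)
LAI = 27.2 m^2 / 14.4 m^2
LAI = 1.89

1.89


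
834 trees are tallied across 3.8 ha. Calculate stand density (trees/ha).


Formula: Stand Density = N_trees / Area_ha
Density = 834 trees / 3.8 ha
Density = 219 trees/ha

219


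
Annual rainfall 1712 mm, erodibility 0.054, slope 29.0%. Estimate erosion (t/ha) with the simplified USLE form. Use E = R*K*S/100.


Formula: E = R * K * S / 100  (simplified USLE)
R * K = 1712 * 0.054 = 92.448
E = 92.448 * 29.0 / 100 = 26.81 t/ha

26.81


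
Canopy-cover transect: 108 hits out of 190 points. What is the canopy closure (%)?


Formula: Canopy closure = covered points / total points * 100
Closure = 108 / 190 * 100
Closure = 0.5684 * 100 = 56.8%

56.8


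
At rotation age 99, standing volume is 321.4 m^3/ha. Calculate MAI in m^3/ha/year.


Formula: MAI = Total Volume / Stand Age
MAI = 321.4 m^3/ha / 99 years
MAI = 3.25 m^3/ha/year

3.25


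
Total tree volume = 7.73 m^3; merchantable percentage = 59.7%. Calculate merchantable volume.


Formula: MV = V_total * (merchantable_pct / 100)
Merchantable fraction = 59.7% / 100 = 0.597
MV = 7.73 m^3 * 0.597 = 4.615 m^3

4.615


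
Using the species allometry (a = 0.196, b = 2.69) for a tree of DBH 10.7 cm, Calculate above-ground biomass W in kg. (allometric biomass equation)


Formula: W = a * DBH^b  (allometric power law)
DBH^b = 10.7^2.69 = 587.5467
W = 0.196 * 587.5467 = 115.2 kg

115.2


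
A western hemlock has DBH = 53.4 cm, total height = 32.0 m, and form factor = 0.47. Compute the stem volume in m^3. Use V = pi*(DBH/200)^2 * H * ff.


Formula: V = pi * (DBH/200)^2 * H * ff
Radius = DBH/200 = 53.4/200 = 0.267 m
Radius^2 = 0.267^2 = 0.071289 m^2
V = pi * 0.071289 * 32.0 * 0.47
V = 3.368 m^3

3.368


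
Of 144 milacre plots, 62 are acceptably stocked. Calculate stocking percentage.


Formula: Stocking % = stocked plots / total plots * 100
Stocking = 62 / 144 * 100
Stocking = 0.4306 * 100 = 43.1%

43.1


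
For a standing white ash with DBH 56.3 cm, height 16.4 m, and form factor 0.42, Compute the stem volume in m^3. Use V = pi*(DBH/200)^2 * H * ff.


Formula: V = pi * (DBH/200)^2 * H * ff
Radius = DBH/200 = 56.3/200 = 0.2815 m
Radius^2 = 0.2815^2 = 0.07924225 m^2
V = pi * 0.07924225 * 16.4 * 0.42
V = 1.715 m^3

1.715


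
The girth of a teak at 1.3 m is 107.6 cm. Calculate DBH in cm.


Formula: DBH = C / pi
DBH = 107.6 / pi
pi = 3.14159...
DBH = 34.3 cm

34.3


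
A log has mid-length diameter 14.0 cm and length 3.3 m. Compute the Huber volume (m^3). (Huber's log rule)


Huber: V = Am * L,  Am = pi*(Dm/200)^2
Am = pi*(14.0/200)^2 = 0.015394 m^2
V = 0.015394*3.3 = 0.0508 m^3

0.0508


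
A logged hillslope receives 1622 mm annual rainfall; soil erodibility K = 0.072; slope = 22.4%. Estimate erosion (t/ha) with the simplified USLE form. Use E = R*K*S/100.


Formula: E = R * K * S / 100  (simplified USLE)
R * K = 1622 * 0.072 = 116.784
E = 116.784 * 22.4 / 100 = 26.16 t/ha

26.16


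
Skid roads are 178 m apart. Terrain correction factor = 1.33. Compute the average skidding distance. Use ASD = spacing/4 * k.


Formula: ASD = (spacing / 4) * correction
Uncorrected distance = spacing / 4 = 178 / 4 = 44.5 m
ASD = 44.5 * 1.33 = 59 m

59


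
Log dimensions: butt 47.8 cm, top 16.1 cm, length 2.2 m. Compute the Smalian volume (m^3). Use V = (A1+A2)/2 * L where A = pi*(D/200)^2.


Smalian: V = (A1 + A2)/2 * L,  A = pi*(D/200)^2
A1 = pi*(47.8/200)^2 = 0.179451 m^2
A2 = pi*(16.1/200)^2 = 0.020358 m^2
V = (0.179451+0.020358)/2*2.2 = 0.2198 m^3

0.2198


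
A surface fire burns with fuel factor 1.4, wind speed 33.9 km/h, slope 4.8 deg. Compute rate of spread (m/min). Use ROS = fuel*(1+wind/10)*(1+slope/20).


Formula: ROS = fuel * (1 + wind/10) * (1 + slope/20)
Wind factor = 1 + 33.9/10 = 4.39
Slope factor = 1 + 4.8/20 = 1.24
ROS = 1.4 * 4.39 * 1.24 = 7.62 m/min

7.62


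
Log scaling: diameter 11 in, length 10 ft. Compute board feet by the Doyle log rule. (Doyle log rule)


Doyle: BF = (D - 4)^2 * L / 16
Adjusted diameter = 11 - 4 = 7 in
(D-4)^2 = 7^2 = 49
BF = 49 * 10 / 16 = 31 BF

31


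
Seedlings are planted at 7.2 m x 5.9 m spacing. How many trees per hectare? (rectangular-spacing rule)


Formula: TPH = 10000 m^2/ha / (spacing_x * spacing_y)
Area per tree = 7.2 m * 5.9 m = 42.48 m^2
TPH = 10000 / 42.48 = 235 trees/ha

235


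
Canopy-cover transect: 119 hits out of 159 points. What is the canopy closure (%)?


Formula: Canopy closure = covered points / total points * 100
Closure = 119 / 159 * 100
Closure = 0.7484 * 100 = 74.8%

74.8


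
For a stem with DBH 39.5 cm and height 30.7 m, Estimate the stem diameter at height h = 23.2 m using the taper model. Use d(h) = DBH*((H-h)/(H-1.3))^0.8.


Taper: d(h) = DBH * ((H - h) / (H - 1.3))^0.8
Numerator = H - h = 30.7 - 23.2 = 7.5 m
Denominator = H - 1.3 = 30.7 - 1.3 = 29.4 m
Ratio = 7.5 / 29.4 = 0.2551
d = 39.5 * 0.2551^0.8 = 13.2 cm

13.2


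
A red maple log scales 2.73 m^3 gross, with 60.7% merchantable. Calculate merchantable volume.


Formula: MV = V_total * (merchantable_pct / 100)
Merchantable fraction = 60.7% / 100 = 0.607
MV = 2.73 m^3 * 0.607 = 1.657 m^3

1.657


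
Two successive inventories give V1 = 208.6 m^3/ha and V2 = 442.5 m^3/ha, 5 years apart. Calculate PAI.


Formula: PAI = (V_T2 - V_T1) / (T2 - T1)
Volume increment = 442.5 - 208.6 = 233.9 m^3/ha
PAI = 233.9 / 5 = 46.78 m^3/ha/year

46.78


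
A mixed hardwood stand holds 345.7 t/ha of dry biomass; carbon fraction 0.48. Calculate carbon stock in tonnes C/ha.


Formula: Carbon Stock = Biomass * Carbon Fraction
C = 345.7 t/ha * 0.48
C = 165.9 t C/ha

165.9


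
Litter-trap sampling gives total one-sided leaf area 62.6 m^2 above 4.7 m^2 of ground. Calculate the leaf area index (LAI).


Formula: LAI = total leaf area / ground area  (dimensionless)
LAI = 62.6 m^2 / 4.7 m^2
LAI = 13.32

13.32


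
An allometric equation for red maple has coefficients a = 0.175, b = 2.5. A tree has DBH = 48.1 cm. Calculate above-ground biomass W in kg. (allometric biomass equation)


Formula: W = a * DBH^b  (allometric power law)
DBH^b = 48.1^2.5 = 16045.8486
W = 0.175 * 16045.8486 = 2808.0 kg

2808.0


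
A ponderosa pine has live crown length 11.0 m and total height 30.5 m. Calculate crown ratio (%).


Formula: Crown Ratio = (Crown Length / Total Height) * 100
CR = (11.0 m / 30.5 m) * 100
CR = 0.3607 * 100 = 36.1%

36.1


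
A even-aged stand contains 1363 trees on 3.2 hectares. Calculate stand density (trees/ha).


Formula: Stand Density = N_trees / Area_ha
Density = 1363 trees / 3.2 ha
Density = 426 trees/ha

426


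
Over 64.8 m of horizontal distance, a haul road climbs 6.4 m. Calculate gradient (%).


Formula: Gradient = rise / run * 100
Gradient = 6.4 / 64.8 * 100 = 9.9%

9.9


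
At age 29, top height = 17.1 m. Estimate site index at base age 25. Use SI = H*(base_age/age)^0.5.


Formula: SI = H_dom * (base_age / age)^0.5
Age ratio = 25 / 29 = 0.86207
sqrt(age_ratio) = 0.92848
SI = 17.1 * 0.92848 = 15.9 m

15.9


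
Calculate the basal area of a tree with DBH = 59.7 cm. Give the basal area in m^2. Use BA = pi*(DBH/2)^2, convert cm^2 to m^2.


Formula: BA = pi * (DBH/2)^2 / 10000  (cm^2 to m^2)
Radius = DBH/2 = 59.7/2 = 29.85 cm
BA = pi * 29.85^2 / 10000
   = 2799.2297 cm^2 / 10000
   = 0.2799 m^2

0.2799


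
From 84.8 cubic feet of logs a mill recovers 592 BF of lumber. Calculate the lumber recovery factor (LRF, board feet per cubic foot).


Formula: LRF = Lumber Output (BF) / Log Input (ft^3)
LRF = 592 BF / 84.8 ft^3
LRF = 6.98 BF/ft^3

6.98


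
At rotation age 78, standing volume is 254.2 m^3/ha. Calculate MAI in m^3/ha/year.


Formula: MAI = Total Volume / Stand Age
MAI = 254.2 m^3/ha / 78 years
MAI = 3.26 m^3/ha/year

3.26


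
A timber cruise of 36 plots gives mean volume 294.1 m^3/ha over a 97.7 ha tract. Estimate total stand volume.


Formula: Total Volume = Mean Volume per ha * Total Area
Total Volume = 294.1 m^3/ha * 97.7 ha
Total Volume = 28734 m^3

28734


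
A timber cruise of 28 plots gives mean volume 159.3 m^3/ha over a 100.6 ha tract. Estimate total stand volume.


Formula: Total Volume = Mean Volume per ha * Total Area
Total Volume = 159.3 m^3/ha * 100.6 ha
Total Volume = 16026 m^3

16026


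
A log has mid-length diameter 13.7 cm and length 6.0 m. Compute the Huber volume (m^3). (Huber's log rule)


Huber: V = Am * L,  Am = pi*(Dm/200)^2
Am = pi*(13.7/200)^2 = 0.014741 m^2
V = 0.014741*6.0 = 0.0884 m^3

0.0884


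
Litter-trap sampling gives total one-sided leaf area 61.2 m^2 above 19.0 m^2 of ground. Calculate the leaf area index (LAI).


Formula: LAI = total leaf area / ground area  (dimensionless)
LAI = 61.2 m^2 / 19.0 m^2
LAI = 3.22

3.22


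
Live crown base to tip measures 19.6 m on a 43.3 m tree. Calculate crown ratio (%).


Formula: Crown Ratio = (Crown Length / Total Height) * 100
CR = (19.6 m / 43.3 m) * 100
CR = 0.4527 * 100 = 45.3%

45.3


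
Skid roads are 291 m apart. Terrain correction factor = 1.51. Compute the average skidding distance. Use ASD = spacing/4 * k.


Formula: ASD = (spacing / 4) * correction
Uncorrected distance = spacing / 4 = 291 / 4 = 72.75 m
ASD = 72.75 * 1.51 = 110 m

110


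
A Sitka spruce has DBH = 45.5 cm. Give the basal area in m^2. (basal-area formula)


Formula: BA = pi * (DBH/2)^2 / 10000  (cm^2 to m^2)
Radius = DBH/2 = 45.5/2 = 22.75 cm
BA = pi * 22.75^2 / 10000
   = 1625.9705 cm^2 / 10000
   = 0.1626 m^2

0.1626


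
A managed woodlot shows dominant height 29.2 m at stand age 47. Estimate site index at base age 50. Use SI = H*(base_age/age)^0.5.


Formula: SI = H_dom * (base_age / age)^0.5
Age ratio = 50 / 47 = 1.06383
sqrt(age_ratio) = 1.03142
SI = 29.2 * 1.03142 = 30.1 m

30.1


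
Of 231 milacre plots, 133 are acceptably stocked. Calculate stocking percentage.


Formula: Stocking % = stocked plots / total plots * 100
Stocking = 133 / 231 * 100
Stocking = 0.5758 * 100 = 57.6%

57.6


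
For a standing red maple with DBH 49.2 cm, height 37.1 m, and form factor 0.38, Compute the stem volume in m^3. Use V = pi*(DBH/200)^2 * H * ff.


Formula: V = pi * (DBH/200)^2 * H * ff
Radius = DBH/200 = 49.2/200 = 0.246 m
Radius^2 = 0.246^2 = 0.060516 m^2
V = pi * 0.060516 * 37.1 * 0.38
V = 2.68 m^3

2.68
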